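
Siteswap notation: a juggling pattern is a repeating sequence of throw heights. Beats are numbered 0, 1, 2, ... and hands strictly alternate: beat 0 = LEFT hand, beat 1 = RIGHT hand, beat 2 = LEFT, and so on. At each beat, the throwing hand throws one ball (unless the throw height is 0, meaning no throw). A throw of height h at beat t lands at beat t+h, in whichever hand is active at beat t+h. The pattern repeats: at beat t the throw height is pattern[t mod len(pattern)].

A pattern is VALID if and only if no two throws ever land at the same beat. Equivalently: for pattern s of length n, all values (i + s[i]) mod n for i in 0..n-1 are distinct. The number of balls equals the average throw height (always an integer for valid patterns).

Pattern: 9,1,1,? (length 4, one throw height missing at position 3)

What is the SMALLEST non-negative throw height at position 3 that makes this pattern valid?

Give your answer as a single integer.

i=0: (0 + 9) mod 4 = 1
i=1: (1 + 1) mod 4 = 2
i=2: (2 + 1) mod 4 = 3
i=3: s[i]=? (unknown)
Known residues: [1, 2, 3]; need a permutation of 0..3, so missing residue r = 0
Need (3 + s) mod 4 = 0; smallest s = (0 - 3) mod 4 = 1

Answer: 1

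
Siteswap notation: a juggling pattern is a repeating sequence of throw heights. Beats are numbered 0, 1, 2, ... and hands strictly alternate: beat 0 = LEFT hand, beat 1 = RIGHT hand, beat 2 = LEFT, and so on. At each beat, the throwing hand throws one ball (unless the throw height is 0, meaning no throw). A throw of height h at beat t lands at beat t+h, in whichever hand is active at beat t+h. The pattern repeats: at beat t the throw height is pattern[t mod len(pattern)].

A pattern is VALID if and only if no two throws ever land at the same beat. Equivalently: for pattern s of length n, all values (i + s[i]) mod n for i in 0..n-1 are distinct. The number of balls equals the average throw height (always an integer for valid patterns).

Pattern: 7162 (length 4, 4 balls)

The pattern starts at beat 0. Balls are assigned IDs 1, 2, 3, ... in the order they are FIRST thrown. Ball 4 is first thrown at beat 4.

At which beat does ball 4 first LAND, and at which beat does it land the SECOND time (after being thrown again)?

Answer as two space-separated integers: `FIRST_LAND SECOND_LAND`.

Answer: 11 13

Derivation:
Beat 0 (L): throw ball1 h=7 -> lands@7:R; in-air after throw: [b1@7:R]
Beat 1 (R): throw ball2 h=1 -> lands@2:L; in-air after throw: [b2@2:L b1@7:R]
Beat 2 (L): throw ball2 h=6 -> lands@8:L; in-air after throw: [b1@7:R b2@8:L]
Beat 3 (R): throw ball3 h=2 -> lands@5:R; in-air after throw: [b3@5:R b1@7:R b2@8:L]
Beat 4 (L): throw ball4 h=7 -> lands@11:R; in-air after throw: [b3@5:R b1@7:R b2@8:L b4@11:R]
Beat 5 (R): throw ball3 h=1 -> lands@6:L; in-air after throw: [b3@6:L b1@7:R b2@8:L b4@11:R]
Beat 6 (L): throw ball3 h=6 -> lands@12:L; in-air after throw: [b1@7:R b2@8:L b4@11:R b3@12:L]
Beat 7 (R): throw ball1 h=2 -> lands@9:R; in-air after throw: [b2@8:L b1@9:R b4@11:R b3@12:L]
Beat 8 (L): throw ball2 h=7 -> lands@15:R; in-air after throw: [b1@9:R b4@11:R b3@12:L b2@15:R]
Beat 9 (R): throw ball1 h=1 -> lands@10:L; in-air after throw: [b1@10:L b4@11:R b3@12:L b2@15:R]
Beat 10 (L): throw ball1 h=6 -> lands@16:L; in-air after throw: [b4@11:R b3@12:L b2@15:R b1@16:L]
Beat 11 (R): throw ball4 h=2 -> lands@13:R; in-air after throw: [b3@12:L b4@13:R b2@15:R b1@16:L]
Beat 12 (L): throw ball3 h=7 -> lands@19:R; in-air after throw: [b4@13:R b2@15:R b1@16:L b3@19:R]
Beat 13 (R): throw ball4 h=1 -> lands@14:L; in-air after throw: [b4@14:L b2@15:R b1@16:L b3@19:R]
Ball 4: thrown@4 h=7 -> first land @11; rethrown@11 h=2 -> second land @13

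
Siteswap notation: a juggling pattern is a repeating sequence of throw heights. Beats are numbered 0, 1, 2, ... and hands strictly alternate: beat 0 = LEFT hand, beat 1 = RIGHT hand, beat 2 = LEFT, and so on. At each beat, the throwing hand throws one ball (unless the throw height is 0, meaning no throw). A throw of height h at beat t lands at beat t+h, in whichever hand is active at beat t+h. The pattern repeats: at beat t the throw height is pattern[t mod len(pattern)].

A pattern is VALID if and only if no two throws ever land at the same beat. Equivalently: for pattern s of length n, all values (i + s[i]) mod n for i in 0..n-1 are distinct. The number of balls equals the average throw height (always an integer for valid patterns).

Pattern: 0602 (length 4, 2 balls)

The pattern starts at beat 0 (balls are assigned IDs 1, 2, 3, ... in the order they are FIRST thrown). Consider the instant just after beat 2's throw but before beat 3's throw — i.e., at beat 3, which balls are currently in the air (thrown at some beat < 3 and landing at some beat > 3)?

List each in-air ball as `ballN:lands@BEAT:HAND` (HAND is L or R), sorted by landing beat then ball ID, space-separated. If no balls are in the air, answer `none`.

Beat 1 (R): throw ball1 h=6 -> lands@7:R; in-air after throw: [b1@7:R]
Beat 3 (R): throw ball2 h=2 -> lands@5:R; in-air after throw: [b2@5:R b1@7:R]

Answer: ball1:lands@7:R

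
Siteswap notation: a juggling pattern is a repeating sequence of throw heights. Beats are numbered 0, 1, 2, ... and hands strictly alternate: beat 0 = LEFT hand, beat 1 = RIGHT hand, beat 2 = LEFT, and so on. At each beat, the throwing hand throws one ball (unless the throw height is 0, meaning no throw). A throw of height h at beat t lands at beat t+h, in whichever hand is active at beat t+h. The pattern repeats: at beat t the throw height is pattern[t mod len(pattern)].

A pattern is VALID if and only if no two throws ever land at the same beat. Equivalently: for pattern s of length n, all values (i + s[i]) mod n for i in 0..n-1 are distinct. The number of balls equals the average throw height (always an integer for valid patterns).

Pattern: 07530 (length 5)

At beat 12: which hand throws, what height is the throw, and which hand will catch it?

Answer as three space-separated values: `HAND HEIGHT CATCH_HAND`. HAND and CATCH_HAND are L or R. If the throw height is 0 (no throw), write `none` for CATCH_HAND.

Answer: L 5 R

Derivation:
Beat 12: 12 mod 2 = 0, so hand = L
Throw height = pattern[12 mod 5] = pattern[2] = 5
Lands at beat 12+5=17, 17 mod 2 = 1, so catch hand = R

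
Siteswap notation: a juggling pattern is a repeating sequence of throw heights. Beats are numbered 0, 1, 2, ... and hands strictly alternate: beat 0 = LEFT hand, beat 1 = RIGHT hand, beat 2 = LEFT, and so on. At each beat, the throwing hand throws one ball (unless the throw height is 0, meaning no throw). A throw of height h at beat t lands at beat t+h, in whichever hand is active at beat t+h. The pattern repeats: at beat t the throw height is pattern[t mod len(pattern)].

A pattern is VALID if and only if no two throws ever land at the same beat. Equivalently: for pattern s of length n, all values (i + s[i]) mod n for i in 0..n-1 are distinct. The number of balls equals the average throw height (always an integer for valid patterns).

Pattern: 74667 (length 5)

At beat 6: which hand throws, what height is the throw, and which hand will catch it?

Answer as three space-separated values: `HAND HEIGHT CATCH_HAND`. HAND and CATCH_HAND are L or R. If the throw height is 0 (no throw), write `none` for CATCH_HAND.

Answer: L 4 L

Derivation:
Beat 6: 6 mod 2 = 0, so hand = L
Throw height = pattern[6 mod 5] = pattern[1] = 4
Lands at beat 6+4=10, 10 mod 2 = 0, so catch hand = L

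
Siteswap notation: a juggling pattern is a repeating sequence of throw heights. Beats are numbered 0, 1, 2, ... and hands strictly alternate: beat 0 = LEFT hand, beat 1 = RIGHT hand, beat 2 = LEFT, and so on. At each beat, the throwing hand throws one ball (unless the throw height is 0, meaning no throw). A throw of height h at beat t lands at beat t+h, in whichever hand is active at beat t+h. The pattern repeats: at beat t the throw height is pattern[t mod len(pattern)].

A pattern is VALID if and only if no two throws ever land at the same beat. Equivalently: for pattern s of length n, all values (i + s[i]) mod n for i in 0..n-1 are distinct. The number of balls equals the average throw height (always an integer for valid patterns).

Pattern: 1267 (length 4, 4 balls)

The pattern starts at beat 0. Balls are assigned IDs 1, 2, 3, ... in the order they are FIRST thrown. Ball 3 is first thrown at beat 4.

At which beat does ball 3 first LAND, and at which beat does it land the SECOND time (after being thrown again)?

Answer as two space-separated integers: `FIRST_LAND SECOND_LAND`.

Beat 0 (L): throw ball1 h=1 -> lands@1:R; in-air after throw: [b1@1:R]
Beat 1 (R): throw ball1 h=2 -> lands@3:R; in-air after throw: [b1@3:R]
Beat 2 (L): throw ball2 h=6 -> lands@8:L; in-air after throw: [b1@3:R b2@8:L]
Beat 3 (R): throw ball1 h=7 -> lands@10:L; in-air after throw: [b2@8:L b1@10:L]
Beat 4 (L): throw ball3 h=1 -> lands@5:R; in-air after throw: [b3@5:R b2@8:L b1@10:L]
Beat 5 (R): throw ball3 h=2 -> lands@7:R; in-air after throw: [b3@7:R b2@8:L b1@10:L]
Beat 6 (L): throw ball4 h=6 -> lands@12:L; in-air after throw: [b3@7:R b2@8:L b1@10:L b4@12:L]
Beat 7 (R): throw ball3 h=7 -> lands@14:L; in-air after throw: [b2@8:L b1@10:L b4@12:L b3@14:L]
Ball 3: thrown@4 h=1 -> first land @5; rethrown@5 h=2 -> second land @7

Answer: 5 7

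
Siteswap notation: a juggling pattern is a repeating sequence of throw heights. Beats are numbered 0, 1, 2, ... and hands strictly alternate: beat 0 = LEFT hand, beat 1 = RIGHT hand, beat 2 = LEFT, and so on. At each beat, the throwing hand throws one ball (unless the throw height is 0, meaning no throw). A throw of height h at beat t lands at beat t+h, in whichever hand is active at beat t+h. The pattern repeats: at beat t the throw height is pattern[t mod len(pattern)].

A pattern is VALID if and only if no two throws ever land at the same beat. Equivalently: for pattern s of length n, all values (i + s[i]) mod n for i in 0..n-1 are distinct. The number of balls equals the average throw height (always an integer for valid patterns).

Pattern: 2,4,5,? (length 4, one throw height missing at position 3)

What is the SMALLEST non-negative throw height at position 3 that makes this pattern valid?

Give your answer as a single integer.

i=0: (0 + 2) mod 4 = 2
i=1: (1 + 4) mod 4 = 1
i=2: (2 + 5) mod 4 = 3
i=3: s[i]=? (unknown)
Known residues: [1, 2, 3]; need a permutation of 0..3, so missing residue r = 0
Need (3 + s) mod 4 = 0; smallest s = (0 - 3) mod 4 = 1

Answer: 1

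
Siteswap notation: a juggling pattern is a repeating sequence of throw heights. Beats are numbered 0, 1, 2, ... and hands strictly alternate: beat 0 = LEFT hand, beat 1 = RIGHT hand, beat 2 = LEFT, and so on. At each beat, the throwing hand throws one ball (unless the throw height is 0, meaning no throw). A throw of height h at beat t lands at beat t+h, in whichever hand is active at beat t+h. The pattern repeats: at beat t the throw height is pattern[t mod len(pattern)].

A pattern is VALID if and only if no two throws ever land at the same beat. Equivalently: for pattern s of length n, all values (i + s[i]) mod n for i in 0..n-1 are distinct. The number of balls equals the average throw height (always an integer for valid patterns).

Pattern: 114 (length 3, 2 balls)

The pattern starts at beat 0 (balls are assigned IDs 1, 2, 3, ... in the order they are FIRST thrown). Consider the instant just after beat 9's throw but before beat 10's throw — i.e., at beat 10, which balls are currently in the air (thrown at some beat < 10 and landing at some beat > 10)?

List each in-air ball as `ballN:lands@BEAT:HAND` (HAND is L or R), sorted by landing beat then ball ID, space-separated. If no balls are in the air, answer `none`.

Beat 0 (L): throw ball1 h=1 -> lands@1:R; in-air after throw: [b1@1:R]
Beat 1 (R): throw ball1 h=1 -> lands@2:L; in-air after throw: [b1@2:L]
Beat 2 (L): throw ball1 h=4 -> lands@6:L; in-air after throw: [b1@6:L]
Beat 3 (R): throw ball2 h=1 -> lands@4:L; in-air after throw: [b2@4:L b1@6:L]
Beat 4 (L): throw ball2 h=1 -> lands@5:R; in-air after throw: [b2@5:R b1@6:L]
Beat 5 (R): throw ball2 h=4 -> lands@9:R; in-air after throw: [b1@6:L b2@9:R]
Beat 6 (L): throw ball1 h=1 -> lands@7:R; in-air after throw: [b1@7:R b2@9:R]
Beat 7 (R): throw ball1 h=1 -> lands@8:L; in-air after throw: [b1@8:L b2@9:R]
Beat 8 (L): throw ball1 h=4 -> lands@12:L; in-air after throw: [b2@9:R b1@12:L]
Beat 9 (R): throw ball2 h=1 -> lands@10:L; in-air after throw: [b2@10:L b1@12:L]
Beat 10 (L): throw ball2 h=1 -> lands@11:R; in-air after throw: [b2@11:R b1@12:L]

Answer: ball1:lands@12:L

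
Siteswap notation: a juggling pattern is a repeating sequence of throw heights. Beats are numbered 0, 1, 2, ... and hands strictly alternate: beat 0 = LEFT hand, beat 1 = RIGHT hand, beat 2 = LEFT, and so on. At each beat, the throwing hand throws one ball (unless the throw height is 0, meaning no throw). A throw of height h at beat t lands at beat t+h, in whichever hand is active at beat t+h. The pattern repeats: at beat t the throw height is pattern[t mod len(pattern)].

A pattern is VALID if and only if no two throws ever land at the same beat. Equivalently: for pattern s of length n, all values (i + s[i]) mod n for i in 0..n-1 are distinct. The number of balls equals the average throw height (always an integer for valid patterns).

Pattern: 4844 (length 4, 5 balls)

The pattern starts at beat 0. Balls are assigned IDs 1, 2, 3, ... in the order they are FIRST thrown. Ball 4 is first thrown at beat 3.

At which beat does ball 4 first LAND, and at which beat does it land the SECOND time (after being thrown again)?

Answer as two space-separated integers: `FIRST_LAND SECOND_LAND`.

Beat 0 (L): throw ball1 h=4 -> lands@4:L; in-air after throw: [b1@4:L]
Beat 1 (R): throw ball2 h=8 -> lands@9:R; in-air after throw: [b1@4:L b2@9:R]
Beat 2 (L): throw ball3 h=4 -> lands@6:L; in-air after throw: [b1@4:L b3@6:L b2@9:R]
Beat 3 (R): throw ball4 h=4 -> lands@7:R; in-air after throw: [b1@4:L b3@6:L b4@7:R b2@9:R]
Beat 4 (L): throw ball1 h=4 -> lands@8:L; in-air after throw: [b3@6:L b4@7:R b1@8:L b2@9:R]
Beat 5 (R): throw ball5 h=8 -> lands@13:R; in-air after throw: [b3@6:L b4@7:R b1@8:L b2@9:R b5@13:R]
Beat 6 (L): throw ball3 h=4 -> lands@10:L; in-air after throw: [b4@7:R b1@8:L b2@9:R b3@10:L b5@13:R]
Beat 7 (R): throw ball4 h=4 -> lands@11:R; in-air after throw: [b1@8:L b2@9:R b3@10:L b4@11:R b5@13:R]
Beat 8 (L): throw ball1 h=4 -> lands@12:L; in-air after throw: [b2@9:R b3@10:L b4@11:R b1@12:L b5@13:R]
Beat 9 (R): throw ball2 h=8 -> lands@17:R; in-air after throw: [b3@10:L b4@11:R b1@12:L b5@13:R b2@17:R]
Beat 10 (L): throw ball3 h=4 -> lands@14:L; in-air after throw: [b4@11:R b1@12:L b5@13:R b3@14:L b2@17:R]
Beat 11 (R): throw ball4 h=4 -> lands@15:R; in-air after throw: [b1@12:L b5@13:R b3@14:L b4@15:R b2@17:R]
Ball 4: thrown@3 h=4 -> first land @7; rethrown@7 h=4 -> second land @11

Answer: 7 11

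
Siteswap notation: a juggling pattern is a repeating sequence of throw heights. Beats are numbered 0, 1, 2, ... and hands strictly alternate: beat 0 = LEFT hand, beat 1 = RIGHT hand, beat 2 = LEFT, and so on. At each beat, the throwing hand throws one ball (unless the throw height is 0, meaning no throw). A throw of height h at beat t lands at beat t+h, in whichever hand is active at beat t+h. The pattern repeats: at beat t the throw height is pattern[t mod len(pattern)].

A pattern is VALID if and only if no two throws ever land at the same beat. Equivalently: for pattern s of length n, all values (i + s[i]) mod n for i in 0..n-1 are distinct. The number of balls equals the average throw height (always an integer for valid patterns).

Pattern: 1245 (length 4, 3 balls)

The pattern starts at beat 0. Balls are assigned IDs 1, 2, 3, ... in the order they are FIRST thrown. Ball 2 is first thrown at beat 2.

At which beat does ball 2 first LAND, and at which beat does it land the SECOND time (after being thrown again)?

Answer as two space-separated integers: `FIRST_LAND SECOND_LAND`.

Beat 0 (L): throw ball1 h=1 -> lands@1:R; in-air after throw: [b1@1:R]
Beat 1 (R): throw ball1 h=2 -> lands@3:R; in-air after throw: [b1@3:R]
Beat 2 (L): throw ball2 h=4 -> lands@6:L; in-air after throw: [b1@3:R b2@6:L]
Beat 3 (R): throw ball1 h=5 -> lands@8:L; in-air after throw: [b2@6:L b1@8:L]
Beat 4 (L): throw ball3 h=1 -> lands@5:R; in-air after throw: [b3@5:R b2@6:L b1@8:L]
Beat 5 (R): throw ball3 h=2 -> lands@7:R; in-air after throw: [b2@6:L b3@7:R b1@8:L]
Beat 6 (L): throw ball2 h=4 -> lands@10:L; in-air after throw: [b3@7:R b1@8:L b2@10:L]
Beat 7 (R): throw ball3 h=5 -> lands@12:L; in-air after throw: [b1@8:L b2@10:L b3@12:L]
Beat 8 (L): throw ball1 h=1 -> lands@9:R; in-air after throw: [b1@9:R b2@10:L b3@12:L]
Beat 9 (R): throw ball1 h=2 -> lands@11:R; in-air after throw: [b2@10:L b1@11:R b3@12:L]
Beat 10 (L): throw ball2 h=4 -> lands@14:L; in-air after throw: [b1@11:R b3@12:L b2@14:L]
Ball 2: thrown@2 h=4 -> first land @6; rethrown@6 h=4 -> second land @10

Answer: 6 10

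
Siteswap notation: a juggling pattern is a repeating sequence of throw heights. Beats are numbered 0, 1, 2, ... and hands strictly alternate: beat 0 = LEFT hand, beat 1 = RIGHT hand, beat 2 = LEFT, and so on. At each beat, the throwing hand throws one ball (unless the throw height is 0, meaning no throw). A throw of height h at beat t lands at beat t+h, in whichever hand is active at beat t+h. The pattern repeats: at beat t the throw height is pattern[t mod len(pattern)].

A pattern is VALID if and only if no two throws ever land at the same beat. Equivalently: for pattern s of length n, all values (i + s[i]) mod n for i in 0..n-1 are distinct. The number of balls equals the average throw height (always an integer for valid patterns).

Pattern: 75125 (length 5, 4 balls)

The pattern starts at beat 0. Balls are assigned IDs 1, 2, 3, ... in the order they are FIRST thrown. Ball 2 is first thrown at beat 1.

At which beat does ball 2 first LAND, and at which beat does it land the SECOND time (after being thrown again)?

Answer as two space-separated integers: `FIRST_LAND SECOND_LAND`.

Answer: 6 11

Derivation:
Beat 0 (L): throw ball1 h=7 -> lands@7:R; in-air after throw: [b1@7:R]
Beat 1 (R): throw ball2 h=5 -> lands@6:L; in-air after throw: [b2@6:L b1@7:R]
Beat 2 (L): throw ball3 h=1 -> lands@3:R; in-air after throw: [b3@3:R b2@6:L b1@7:R]
Beat 3 (R): throw ball3 h=2 -> lands@5:R; in-air after throw: [b3@5:R b2@6:L b1@7:R]
Beat 4 (L): throw ball4 h=5 -> lands@9:R; in-air after throw: [b3@5:R b2@6:L b1@7:R b4@9:R]
Beat 5 (R): throw ball3 h=7 -> lands@12:L; in-air after throw: [b2@6:L b1@7:R b4@9:R b3@12:L]
Beat 6 (L): throw ball2 h=5 -> lands@11:R; in-air after throw: [b1@7:R b4@9:R b2@11:R b3@12:L]
Beat 7 (R): throw ball1 h=1 -> lands@8:L; in-air after throw: [b1@8:L b4@9:R b2@11:R b3@12:L]
Beat 8 (L): throw ball1 h=2 -> lands@10:L; in-air after throw: [b4@9:R b1@10:L b2@11:R b3@12:L]
Beat 9 (R): throw ball4 h=5 -> lands@14:L; in-air after throw: [b1@10:L b2@11:R b3@12:L b4@14:L]
Beat 10 (L): throw ball1 h=7 -> lands@17:R; in-air after throw: [b2@11:R b3@12:L b4@14:L b1@17:R]
Beat 11 (R): throw ball2 h=5 -> lands@16:L; in-air after throw: [b3@12:L b4@14:L b2@16:L b1@17:R]
Ball 2: thrown@1 h=5 -> first land @6; rethrown@6 h=5 -> second land @11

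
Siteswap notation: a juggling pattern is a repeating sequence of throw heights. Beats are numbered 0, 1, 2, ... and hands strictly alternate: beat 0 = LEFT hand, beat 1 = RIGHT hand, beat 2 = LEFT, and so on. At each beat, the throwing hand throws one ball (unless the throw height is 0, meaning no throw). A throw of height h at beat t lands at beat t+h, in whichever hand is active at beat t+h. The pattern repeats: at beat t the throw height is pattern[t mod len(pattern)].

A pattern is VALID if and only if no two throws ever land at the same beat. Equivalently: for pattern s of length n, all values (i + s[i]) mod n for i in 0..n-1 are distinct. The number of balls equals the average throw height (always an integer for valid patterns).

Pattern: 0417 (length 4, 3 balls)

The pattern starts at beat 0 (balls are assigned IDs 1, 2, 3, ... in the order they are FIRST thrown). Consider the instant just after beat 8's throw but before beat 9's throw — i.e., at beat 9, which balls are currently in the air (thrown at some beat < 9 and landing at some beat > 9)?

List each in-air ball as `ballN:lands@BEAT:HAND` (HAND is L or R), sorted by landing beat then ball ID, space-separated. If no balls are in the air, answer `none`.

Beat 1 (R): throw ball1 h=4 -> lands@5:R; in-air after throw: [b1@5:R]
Beat 2 (L): throw ball2 h=1 -> lands@3:R; in-air after throw: [b2@3:R b1@5:R]
Beat 3 (R): throw ball2 h=7 -> lands@10:L; in-air after throw: [b1@5:R b2@10:L]
Beat 5 (R): throw ball1 h=4 -> lands@9:R; in-air after throw: [b1@9:R b2@10:L]
Beat 6 (L): throw ball3 h=1 -> lands@7:R; in-air after throw: [b3@7:R b1@9:R b2@10:L]
Beat 7 (R): throw ball3 h=7 -> lands@14:L; in-air after throw: [b1@9:R b2@10:L b3@14:L]
Beat 9 (R): throw ball1 h=4 -> lands@13:R; in-air after throw: [b2@10:L b1@13:R b3@14:L]

Answer: ball2:lands@10:L ball3:lands@14:L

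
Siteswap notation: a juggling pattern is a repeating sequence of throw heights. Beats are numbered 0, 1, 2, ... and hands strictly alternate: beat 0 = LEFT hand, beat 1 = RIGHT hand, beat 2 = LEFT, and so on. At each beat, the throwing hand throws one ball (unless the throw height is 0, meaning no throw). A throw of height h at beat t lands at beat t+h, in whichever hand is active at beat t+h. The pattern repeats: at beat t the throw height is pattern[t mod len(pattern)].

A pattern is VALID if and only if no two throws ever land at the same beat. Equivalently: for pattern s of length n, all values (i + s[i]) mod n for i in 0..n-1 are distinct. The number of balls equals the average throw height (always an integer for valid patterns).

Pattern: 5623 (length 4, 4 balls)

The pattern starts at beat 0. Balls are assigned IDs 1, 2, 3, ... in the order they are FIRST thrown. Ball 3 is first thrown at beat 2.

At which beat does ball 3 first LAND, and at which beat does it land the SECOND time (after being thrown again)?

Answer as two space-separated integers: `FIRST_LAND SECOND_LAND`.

Beat 0 (L): throw ball1 h=5 -> lands@5:R; in-air after throw: [b1@5:R]
Beat 1 (R): throw ball2 h=6 -> lands@7:R; in-air after throw: [b1@5:R b2@7:R]
Beat 2 (L): throw ball3 h=2 -> lands@4:L; in-air after throw: [b3@4:L b1@5:R b2@7:R]
Beat 3 (R): throw ball4 h=3 -> lands@6:L; in-air after throw: [b3@4:L b1@5:R b4@6:L b2@7:R]
Beat 4 (L): throw ball3 h=5 -> lands@9:R; in-air after throw: [b1@5:R b4@6:L b2@7:R b3@9:R]
Beat 5 (R): throw ball1 h=6 -> lands@11:R; in-air after throw: [b4@6:L b2@7:R b3@9:R b1@11:R]
Beat 6 (L): throw ball4 h=2 -> lands@8:L; in-air after throw: [b2@7:R b4@8:L b3@9:R b1@11:R]
Beat 7 (R): throw ball2 h=3 -> lands@10:L; in-air after throw: [b4@8:L b3@9:R b2@10:L b1@11:R]
Beat 8 (L): throw ball4 h=5 -> lands@13:R; in-air after throw: [b3@9:R b2@10:L b1@11:R b4@13:R]
Beat 9 (R): throw ball3 h=6 -> lands@15:R; in-air after throw: [b2@10:L b1@11:R b4@13:R b3@15:R]
Ball 3: thrown@2 h=2 -> first land @4; rethrown@4 h=5 -> second land @9

Answer: 4 9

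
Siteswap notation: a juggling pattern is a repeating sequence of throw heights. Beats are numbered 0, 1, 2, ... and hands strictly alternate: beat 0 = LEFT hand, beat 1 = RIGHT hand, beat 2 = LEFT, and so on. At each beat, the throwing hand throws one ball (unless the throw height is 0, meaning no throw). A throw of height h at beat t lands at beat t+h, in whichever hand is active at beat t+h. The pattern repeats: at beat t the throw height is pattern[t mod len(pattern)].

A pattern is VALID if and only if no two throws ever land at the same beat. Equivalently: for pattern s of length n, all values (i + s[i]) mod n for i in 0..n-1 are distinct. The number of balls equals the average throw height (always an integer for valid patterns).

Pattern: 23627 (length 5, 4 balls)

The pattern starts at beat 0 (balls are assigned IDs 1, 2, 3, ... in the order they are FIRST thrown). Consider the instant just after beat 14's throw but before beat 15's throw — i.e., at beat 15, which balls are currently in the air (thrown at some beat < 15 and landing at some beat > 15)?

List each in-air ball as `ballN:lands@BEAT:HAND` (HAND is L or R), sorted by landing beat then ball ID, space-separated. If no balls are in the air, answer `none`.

Beat 0 (L): throw ball1 h=2 -> lands@2:L; in-air after throw: [b1@2:L]
Beat 1 (R): throw ball2 h=3 -> lands@4:L; in-air after throw: [b1@2:L b2@4:L]
Beat 2 (L): throw ball1 h=6 -> lands@8:L; in-air after throw: [b2@4:L b1@8:L]
Beat 3 (R): throw ball3 h=2 -> lands@5:R; in-air after throw: [b2@4:L b3@5:R b1@8:L]
Beat 4 (L): throw ball2 h=7 -> lands@11:R; in-air after throw: [b3@5:R b1@8:L b2@11:R]
Beat 5 (R): throw ball3 h=2 -> lands@7:R; in-air after throw: [b3@7:R b1@8:L b2@11:R]
Beat 6 (L): throw ball4 h=3 -> lands@9:R; in-air after throw: [b3@7:R b1@8:L b4@9:R b2@11:R]
Beat 7 (R): throw ball3 h=6 -> lands@13:R; in-air after throw: [b1@8:L b4@9:R b2@11:R b3@13:R]
Beat 8 (L): throw ball1 h=2 -> lands@10:L; in-air after throw: [b4@9:R b1@10:L b2@11:R b3@13:R]
Beat 9 (R): throw ball4 h=7 -> lands@16:L; in-air after throw: [b1@10:L b2@11:R b3@13:R b4@16:L]
Beat 10 (L): throw ball1 h=2 -> lands@12:L; in-air after throw: [b2@11:R b1@12:L b3@13:R b4@16:L]
Beat 11 (R): throw ball2 h=3 -> lands@14:L; in-air after throw: [b1@12:L b3@13:R b2@14:L b4@16:L]
Beat 12 (L): throw ball1 h=6 -> lands@18:L; in-air after throw: [b3@13:R b2@14:L b4@16:L b1@18:L]
Beat 13 (R): throw ball3 h=2 -> lands@15:R; in-air after throw: [b2@14:L b3@15:R b4@16:L b1@18:L]
Beat 14 (L): throw ball2 h=7 -> lands@21:R; in-air after throw: [b3@15:R b4@16:L b1@18:L b2@21:R]
Beat 15 (R): throw ball3 h=2 -> lands@17:R; in-air after throw: [b4@16:L b3@17:R b1@18:L b2@21:R]

Answer: ball4:lands@16:L ball1:lands@18:L ball2:lands@21:R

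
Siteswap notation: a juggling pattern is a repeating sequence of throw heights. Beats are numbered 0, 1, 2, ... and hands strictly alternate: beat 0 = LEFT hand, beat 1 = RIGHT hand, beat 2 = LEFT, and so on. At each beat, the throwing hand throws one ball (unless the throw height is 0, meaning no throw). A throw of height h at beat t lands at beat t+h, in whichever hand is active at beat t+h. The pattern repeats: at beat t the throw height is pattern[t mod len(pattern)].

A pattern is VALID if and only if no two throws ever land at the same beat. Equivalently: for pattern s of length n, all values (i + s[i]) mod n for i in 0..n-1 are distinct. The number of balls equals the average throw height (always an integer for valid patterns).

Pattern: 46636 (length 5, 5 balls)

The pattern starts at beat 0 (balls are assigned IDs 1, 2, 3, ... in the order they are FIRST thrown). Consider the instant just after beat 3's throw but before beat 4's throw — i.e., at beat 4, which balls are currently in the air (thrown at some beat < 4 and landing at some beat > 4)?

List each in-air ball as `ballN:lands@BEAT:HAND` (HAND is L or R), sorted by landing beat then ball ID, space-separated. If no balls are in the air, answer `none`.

Beat 0 (L): throw ball1 h=4 -> lands@4:L; in-air after throw: [b1@4:L]
Beat 1 (R): throw ball2 h=6 -> lands@7:R; in-air after throw: [b1@4:L b2@7:R]
Beat 2 (L): throw ball3 h=6 -> lands@8:L; in-air after throw: [b1@4:L b2@7:R b3@8:L]
Beat 3 (R): throw ball4 h=3 -> lands@6:L; in-air after throw: [b1@4:L b4@6:L b2@7:R b3@8:L]
Beat 4 (L): throw ball1 h=6 -> lands@10:L; in-air after throw: [b4@6:L b2@7:R b3@8:L b1@10:L]

Answer: ball4:lands@6:L ball2:lands@7:R ball3:lands@8:L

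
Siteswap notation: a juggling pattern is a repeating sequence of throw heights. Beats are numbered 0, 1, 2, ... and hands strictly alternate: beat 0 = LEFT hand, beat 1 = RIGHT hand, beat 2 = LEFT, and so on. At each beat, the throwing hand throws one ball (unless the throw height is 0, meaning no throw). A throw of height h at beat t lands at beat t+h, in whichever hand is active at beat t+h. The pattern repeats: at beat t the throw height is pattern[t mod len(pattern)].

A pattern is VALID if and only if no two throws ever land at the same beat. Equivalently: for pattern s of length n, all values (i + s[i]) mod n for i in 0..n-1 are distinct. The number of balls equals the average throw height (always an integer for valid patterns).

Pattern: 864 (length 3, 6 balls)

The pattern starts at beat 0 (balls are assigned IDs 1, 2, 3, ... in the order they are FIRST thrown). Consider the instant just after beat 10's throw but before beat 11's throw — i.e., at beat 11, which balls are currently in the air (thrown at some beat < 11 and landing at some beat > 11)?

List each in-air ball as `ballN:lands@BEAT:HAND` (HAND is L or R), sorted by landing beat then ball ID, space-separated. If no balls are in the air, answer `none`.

Answer: ball1:lands@12:L ball2:lands@13:R ball3:lands@14:L ball5:lands@16:L ball6:lands@17:R

Derivation:
Beat 0 (L): throw ball1 h=8 -> lands@8:L; in-air after throw: [b1@8:L]
Beat 1 (R): throw ball2 h=6 -> lands@7:R; in-air after throw: [b2@7:R b1@8:L]
Beat 2 (L): throw ball3 h=4 -> lands@6:L; in-air after throw: [b3@6:L b2@7:R b1@8:L]
Beat 3 (R): throw ball4 h=8 -> lands@11:R; in-air after throw: [b3@6:L b2@7:R b1@8:L b4@11:R]
Beat 4 (L): throw ball5 h=6 -> lands@10:L; in-air after throw: [b3@6:L b2@7:R b1@8:L b5@10:L b4@11:R]
Beat 5 (R): throw ball6 h=4 -> lands@9:R; in-air after throw: [b3@6:L b2@7:R b1@8:L b6@9:R b5@10:L b4@11:R]
Beat 6 (L): throw ball3 h=8 -> lands@14:L; in-air after throw: [b2@7:R b1@8:L b6@9:R b5@10:L b4@11:R b3@14:L]
Beat 7 (R): throw ball2 h=6 -> lands@13:R; in-air after throw: [b1@8:L b6@9:R b5@10:L b4@11:R b2@13:R b3@14:L]
Beat 8 (L): throw ball1 h=4 -> lands@12:L; in-air after throw: [b6@9:R b5@10:L b4@11:R b1@12:L b2@13:R b3@14:L]
Beat 9 (R): throw ball6 h=8 -> lands@17:R; in-air after throw: [b5@10:L b4@11:R b1@12:L b2@13:R b3@14:L b6@17:R]
Beat 10 (L): throw ball5 h=6 -> lands@16:L; in-air after throw: [b4@11:R b1@12:L b2@13:R b3@14:L b5@16:L b6@17:R]
Beat 11 (R): throw ball4 h=4 -> lands@15:R; in-air after throw: [b1@12:L b2@13:R b3@14:L b4@15:R b5@16:L b6@17:R]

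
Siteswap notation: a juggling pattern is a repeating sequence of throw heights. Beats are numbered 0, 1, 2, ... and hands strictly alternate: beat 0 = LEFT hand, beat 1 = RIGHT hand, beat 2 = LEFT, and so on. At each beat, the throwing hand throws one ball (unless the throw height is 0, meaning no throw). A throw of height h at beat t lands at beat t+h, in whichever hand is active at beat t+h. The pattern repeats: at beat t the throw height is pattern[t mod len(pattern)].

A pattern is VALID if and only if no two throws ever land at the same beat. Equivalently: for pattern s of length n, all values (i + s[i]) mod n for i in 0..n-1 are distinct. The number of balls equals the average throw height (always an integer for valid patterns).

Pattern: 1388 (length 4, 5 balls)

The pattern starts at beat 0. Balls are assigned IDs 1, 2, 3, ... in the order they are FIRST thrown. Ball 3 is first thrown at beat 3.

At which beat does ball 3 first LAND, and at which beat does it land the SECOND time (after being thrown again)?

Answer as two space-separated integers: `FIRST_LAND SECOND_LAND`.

Beat 0 (L): throw ball1 h=1 -> lands@1:R; in-air after throw: [b1@1:R]
Beat 1 (R): throw ball1 h=3 -> lands@4:L; in-air after throw: [b1@4:L]
Beat 2 (L): throw ball2 h=8 -> lands@10:L; in-air after throw: [b1@4:L b2@10:L]
Beat 3 (R): throw ball3 h=8 -> lands@11:R; in-air after throw: [b1@4:L b2@10:L b3@11:R]
Beat 4 (L): throw ball1 h=1 -> lands@5:R; in-air after throw: [b1@5:R b2@10:L b3@11:R]
Beat 5 (R): throw ball1 h=3 -> lands@8:L; in-air after throw: [b1@8:L b2@10:L b3@11:R]
Beat 6 (L): throw ball4 h=8 -> lands@14:L; in-air after throw: [b1@8:L b2@10:L b3@11:R b4@14:L]
Beat 7 (R): throw ball5 h=8 -> lands@15:R; in-air after throw: [b1@8:L b2@10:L b3@11:R b4@14:L b5@15:R]
Beat 8 (L): throw ball1 h=1 -> lands@9:R; in-air after throw: [b1@9:R b2@10:L b3@11:R b4@14:L b5@15:R]
Beat 9 (R): throw ball1 h=3 -> lands@12:L; in-air after throw: [b2@10:L b3@11:R b1@12:L b4@14:L b5@15:R]
Beat 10 (L): throw ball2 h=8 -> lands@18:L; in-air after throw: [b3@11:R b1@12:L b4@14:L b5@15:R b2@18:L]
Beat 11 (R): throw ball3 h=8 -> lands@19:R; in-air after throw: [b1@12:L b4@14:L b5@15:R b2@18:L b3@19:R]
Beat 12 (L): throw ball1 h=1 -> lands@13:R; in-air after throw: [b1@13:R b4@14:L b5@15:R b2@18:L b3@19:R]
Ball 3: thrown@3 h=8 -> first land @11; rethrown@11 h=8 -> second land @19

Answer: 11 19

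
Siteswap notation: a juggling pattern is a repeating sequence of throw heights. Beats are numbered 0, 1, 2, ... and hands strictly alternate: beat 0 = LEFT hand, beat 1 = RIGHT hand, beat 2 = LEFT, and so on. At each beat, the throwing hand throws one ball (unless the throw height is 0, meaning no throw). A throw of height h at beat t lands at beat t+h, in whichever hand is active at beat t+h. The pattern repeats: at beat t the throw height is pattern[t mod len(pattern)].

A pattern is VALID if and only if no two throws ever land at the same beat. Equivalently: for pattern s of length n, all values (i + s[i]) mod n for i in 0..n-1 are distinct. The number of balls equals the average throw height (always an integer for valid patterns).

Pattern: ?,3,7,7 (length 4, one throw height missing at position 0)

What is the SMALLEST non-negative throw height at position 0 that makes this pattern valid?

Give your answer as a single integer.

i=0: s[i]=? (unknown)
i=1: (1 + 3) mod 4 = 0
i=2: (2 + 7) mod 4 = 1
i=3: (3 + 7) mod 4 = 2
Known residues: [0, 1, 2]; need a permutation of 0..3, so missing residue r = 3
Need (0 + s) mod 4 = 3; smallest s = (3 - 0) mod 4 = 3

Answer: 3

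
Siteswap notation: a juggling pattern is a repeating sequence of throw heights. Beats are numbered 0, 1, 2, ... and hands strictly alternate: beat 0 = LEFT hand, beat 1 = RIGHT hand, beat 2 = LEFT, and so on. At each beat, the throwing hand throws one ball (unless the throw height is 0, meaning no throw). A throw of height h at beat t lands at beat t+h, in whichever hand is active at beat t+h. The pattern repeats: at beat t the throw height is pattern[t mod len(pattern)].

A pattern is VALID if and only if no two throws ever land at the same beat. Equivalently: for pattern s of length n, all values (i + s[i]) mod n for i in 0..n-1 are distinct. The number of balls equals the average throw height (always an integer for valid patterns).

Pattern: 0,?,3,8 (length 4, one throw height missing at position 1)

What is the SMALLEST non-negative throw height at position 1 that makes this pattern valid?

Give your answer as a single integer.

i=0: (0 + 0) mod 4 = 0
i=1: s[i]=? (unknown)
i=2: (2 + 3) mod 4 = 1
i=3: (3 + 8) mod 4 = 3
Known residues: [0, 1, 3]; need a permutation of 0..3, so missing residue r = 2
Need (1 + s) mod 4 = 2; smallest s = (2 - 1) mod 4 = 1

Answer: 1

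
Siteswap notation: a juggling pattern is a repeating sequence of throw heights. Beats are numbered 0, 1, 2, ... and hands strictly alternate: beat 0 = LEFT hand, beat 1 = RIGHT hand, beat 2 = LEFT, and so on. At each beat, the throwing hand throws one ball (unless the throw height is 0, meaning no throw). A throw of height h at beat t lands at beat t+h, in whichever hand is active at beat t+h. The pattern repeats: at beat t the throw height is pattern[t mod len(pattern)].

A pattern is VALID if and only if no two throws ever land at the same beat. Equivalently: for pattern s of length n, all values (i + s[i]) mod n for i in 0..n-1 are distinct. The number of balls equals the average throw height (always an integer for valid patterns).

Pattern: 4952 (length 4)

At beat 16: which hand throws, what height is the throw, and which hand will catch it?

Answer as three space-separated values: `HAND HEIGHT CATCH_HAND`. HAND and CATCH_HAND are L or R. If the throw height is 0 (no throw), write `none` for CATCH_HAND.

Beat 16: 16 mod 2 = 0, so hand = L
Throw height = pattern[16 mod 4] = pattern[0] = 4
Lands at beat 16+4=20, 20 mod 2 = 0, so catch hand = L

Answer: L 4 L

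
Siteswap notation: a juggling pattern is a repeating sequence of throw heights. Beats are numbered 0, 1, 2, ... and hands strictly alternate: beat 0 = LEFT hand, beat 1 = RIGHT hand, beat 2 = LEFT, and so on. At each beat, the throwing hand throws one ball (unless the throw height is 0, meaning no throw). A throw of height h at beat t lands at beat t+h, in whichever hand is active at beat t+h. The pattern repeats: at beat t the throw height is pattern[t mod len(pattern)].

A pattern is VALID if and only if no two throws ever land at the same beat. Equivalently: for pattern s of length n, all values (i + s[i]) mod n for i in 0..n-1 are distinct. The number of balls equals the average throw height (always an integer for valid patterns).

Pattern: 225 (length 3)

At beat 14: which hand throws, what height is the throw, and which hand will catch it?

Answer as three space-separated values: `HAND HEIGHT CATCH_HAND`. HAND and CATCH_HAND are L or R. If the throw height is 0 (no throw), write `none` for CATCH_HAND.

Beat 14: 14 mod 2 = 0, so hand = L
Throw height = pattern[14 mod 3] = pattern[2] = 5
Lands at beat 14+5=19, 19 mod 2 = 1, so catch hand = R

Answer: L 5 R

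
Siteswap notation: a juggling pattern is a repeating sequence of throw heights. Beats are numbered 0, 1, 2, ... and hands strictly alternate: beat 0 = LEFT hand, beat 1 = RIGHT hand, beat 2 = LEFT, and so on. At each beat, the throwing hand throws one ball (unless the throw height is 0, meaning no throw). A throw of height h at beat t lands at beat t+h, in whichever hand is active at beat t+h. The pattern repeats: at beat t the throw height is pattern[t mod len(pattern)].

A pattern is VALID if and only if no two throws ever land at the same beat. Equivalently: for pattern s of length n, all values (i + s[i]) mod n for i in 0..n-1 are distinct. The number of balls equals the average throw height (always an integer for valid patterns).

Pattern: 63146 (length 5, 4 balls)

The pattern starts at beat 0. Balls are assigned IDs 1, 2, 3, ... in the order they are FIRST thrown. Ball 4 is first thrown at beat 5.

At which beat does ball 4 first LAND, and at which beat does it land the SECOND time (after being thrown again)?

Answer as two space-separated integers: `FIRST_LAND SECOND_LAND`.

Beat 0 (L): throw ball1 h=6 -> lands@6:L; in-air after throw: [b1@6:L]
Beat 1 (R): throw ball2 h=3 -> lands@4:L; in-air after throw: [b2@4:L b1@6:L]
Beat 2 (L): throw ball3 h=1 -> lands@3:R; in-air after throw: [b3@3:R b2@4:L b1@6:L]
Beat 3 (R): throw ball3 h=4 -> lands@7:R; in-air after throw: [b2@4:L b1@6:L b3@7:R]
Beat 4 (L): throw ball2 h=6 -> lands@10:L; in-air after throw: [b1@6:L b3@7:R b2@10:L]
Beat 5 (R): throw ball4 h=6 -> lands@11:R; in-air after throw: [b1@6:L b3@7:R b2@10:L b4@11:R]
Beat 6 (L): throw ball1 h=3 -> lands@9:R; in-air after throw: [b3@7:R b1@9:R b2@10:L b4@11:R]
Beat 7 (R): throw ball3 h=1 -> lands@8:L; in-air after throw: [b3@8:L b1@9:R b2@10:L b4@11:R]
Beat 8 (L): throw ball3 h=4 -> lands@12:L; in-air after throw: [b1@9:R b2@10:L b4@11:R b3@12:L]
Beat 9 (R): throw ball1 h=6 -> lands@15:R; in-air after throw: [b2@10:L b4@11:R b3@12:L b1@15:R]
Beat 10 (L): throw ball2 h=6 -> lands@16:L; in-air after throw: [b4@11:R b3@12:L b1@15:R b2@16:L]
Beat 11 (R): throw ball4 h=3 -> lands@14:L; in-air after throw: [b3@12:L b4@14:L b1@15:R b2@16:L]
Beat 12 (L): throw ball3 h=1 -> lands@13:R; in-air after throw: [b3@13:R b4@14:L b1@15:R b2@16:L]
Beat 13 (R): throw ball3 h=4 -> lands@17:R; in-air after throw: [b4@14:L b1@15:R b2@16:L b3@17:R]
Beat 14 (L): throw ball4 h=6 -> lands@20:L; in-air after throw: [b1@15:R b2@16:L b3@17:R b4@20:L]
Ball 4: thrown@5 h=6 -> first land @11; rethrown@11 h=3 -> second land @14

Answer: 11 14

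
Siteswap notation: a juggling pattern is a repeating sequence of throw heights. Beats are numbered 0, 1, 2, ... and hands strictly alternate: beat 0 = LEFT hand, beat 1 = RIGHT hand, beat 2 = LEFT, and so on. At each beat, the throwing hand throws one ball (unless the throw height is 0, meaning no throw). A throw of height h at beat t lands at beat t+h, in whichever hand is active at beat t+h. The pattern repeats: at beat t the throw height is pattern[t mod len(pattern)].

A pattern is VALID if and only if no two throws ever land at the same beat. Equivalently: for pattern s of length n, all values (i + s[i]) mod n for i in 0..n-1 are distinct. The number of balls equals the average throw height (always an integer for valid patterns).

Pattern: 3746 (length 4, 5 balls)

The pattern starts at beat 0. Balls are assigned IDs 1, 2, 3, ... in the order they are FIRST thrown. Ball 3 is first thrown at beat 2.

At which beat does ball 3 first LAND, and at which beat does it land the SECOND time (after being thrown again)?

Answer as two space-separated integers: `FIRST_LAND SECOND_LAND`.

Beat 0 (L): throw ball1 h=3 -> lands@3:R; in-air after throw: [b1@3:R]
Beat 1 (R): throw ball2 h=7 -> lands@8:L; in-air after throw: [b1@3:R b2@8:L]
Beat 2 (L): throw ball3 h=4 -> lands@6:L; in-air after throw: [b1@3:R b3@6:L b2@8:L]
Beat 3 (R): throw ball1 h=6 -> lands@9:R; in-air after throw: [b3@6:L b2@8:L b1@9:R]
Beat 4 (L): throw ball4 h=3 -> lands@7:R; in-air after throw: [b3@6:L b4@7:R b2@8:L b1@9:R]
Beat 5 (R): throw ball5 h=7 -> lands@12:L; in-air after throw: [b3@6:L b4@7:R b2@8:L b1@9:R b5@12:L]
Beat 6 (L): throw ball3 h=4 -> lands@10:L; in-air after throw: [b4@7:R b2@8:L b1@9:R b3@10:L b5@12:L]
Beat 7 (R): throw ball4 h=6 -> lands@13:R; in-air after throw: [b2@8:L b1@9:R b3@10:L b5@12:L b4@13:R]
Beat 8 (L): throw ball2 h=3 -> lands@11:R; in-air after throw: [b1@9:R b3@10:L b2@11:R b5@12:L b4@13:R]
Beat 9 (R): throw ball1 h=7 -> lands@16:L; in-air after throw: [b3@10:L b2@11:R b5@12:L b4@13:R b1@16:L]
Beat 10 (L): throw ball3 h=4 -> lands@14:L; in-air after throw: [b2@11:R b5@12:L b4@13:R b3@14:L b1@16:L]
Ball 3: thrown@2 h=4 -> first land @6; rethrown@6 h=4 -> second land @10

Answer: 6 10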